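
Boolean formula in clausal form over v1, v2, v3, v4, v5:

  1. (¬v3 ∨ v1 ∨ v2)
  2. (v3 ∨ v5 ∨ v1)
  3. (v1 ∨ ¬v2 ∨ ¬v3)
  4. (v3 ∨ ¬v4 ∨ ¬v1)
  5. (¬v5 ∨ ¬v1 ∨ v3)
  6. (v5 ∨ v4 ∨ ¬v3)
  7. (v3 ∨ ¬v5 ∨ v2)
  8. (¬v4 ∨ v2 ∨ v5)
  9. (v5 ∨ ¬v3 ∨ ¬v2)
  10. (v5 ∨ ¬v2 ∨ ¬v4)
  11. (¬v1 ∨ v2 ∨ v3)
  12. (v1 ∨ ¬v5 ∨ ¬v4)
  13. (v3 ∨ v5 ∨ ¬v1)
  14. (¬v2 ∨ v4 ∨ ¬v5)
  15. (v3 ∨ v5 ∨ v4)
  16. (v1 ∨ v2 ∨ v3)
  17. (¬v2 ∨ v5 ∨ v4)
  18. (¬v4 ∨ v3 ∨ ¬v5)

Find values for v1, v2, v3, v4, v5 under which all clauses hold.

v1=True, v2=True, v3=True, v4=True, v5=True

Check each clause:
  1. (¬v3 ∨ v2 ∨ v1) — v1 is true.
  2. (v5 ∨ v1 ∨ v3) — v1 is true.
  3. (¬v2 ∨ v1 ∨ ¬v3) — v1 is true.
  4. (v3 ∨ ¬v1 ∨ ¬v4) — v3 is true.
  5. (¬v1 ∨ v3 ∨ ¬v5) — v3 is true.
  6. (v4 ∨ ¬v3 ∨ v5) — v5 is true.
  7. (v2 ∨ ¬v5 ∨ v3) — v2 is true.
  8. (¬v4 ∨ v2 ∨ v5) — v2 is true.
  9. (¬v2 ∨ ¬v3 ∨ v5) — v5 is true.
  10. (¬v4 ∨ v5 ∨ ¬v2) — v5 is true.
  11. (v3 ∨ v2 ∨ ¬v1) — v2 is true.
  12. (v1 ∨ ¬v4 ∨ ¬v5) — v1 is true.
  13. (¬v1 ∨ v5 ∨ v3) — v3 is true.
  14. (¬v5 ∨ ¬v2 ∨ v4) — v4 is true.
  15. (v4 ∨ v5 ∨ v3) — v3 is true.
  16. (v2 ∨ v3 ∨ v1) — v1 is true.
  17. (¬v2 ∨ v5 ∨ v4) — v4 is true.
  18. (v3 ∨ ¬v5 ∨ ¬v4) — v3 is true.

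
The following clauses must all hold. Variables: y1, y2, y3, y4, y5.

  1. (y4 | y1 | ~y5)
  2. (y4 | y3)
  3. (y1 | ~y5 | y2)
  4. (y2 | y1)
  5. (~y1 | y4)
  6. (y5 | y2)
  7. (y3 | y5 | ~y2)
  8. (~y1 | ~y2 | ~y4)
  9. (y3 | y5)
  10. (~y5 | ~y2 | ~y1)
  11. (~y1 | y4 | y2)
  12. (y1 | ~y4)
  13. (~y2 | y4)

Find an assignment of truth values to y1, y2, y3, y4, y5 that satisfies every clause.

y1 = True, y2 = False, y3 = False, y4 = True, y5 = True

Check each clause:
  1. (~y5 | y4 | y1) — y1 is true.
  2. (y4 | y3) — y4 is true.
  3. (~y5 | y2 | y1) — y1 is true.
  4. (y2 | y1) — y1 is true.
  5. (y4 | ~y1) — y4 is true.
  6. (y2 | y5) — y5 is true.
  7. (y3 | y5 | ~y2) — y5 is true.
  8. (~y4 | ~y2 | ~y1) — ~y2 is true.
  9. (y5 | y3) — y5 is true.
  10. (~y1 | ~y2 | ~y5) — ~y2 is true.
  11. (y4 | ~y1 | y2) — y4 is true.
  12. (y1 | ~y4) — y1 is true.
  13. (~y2 | y4) — y4 is true.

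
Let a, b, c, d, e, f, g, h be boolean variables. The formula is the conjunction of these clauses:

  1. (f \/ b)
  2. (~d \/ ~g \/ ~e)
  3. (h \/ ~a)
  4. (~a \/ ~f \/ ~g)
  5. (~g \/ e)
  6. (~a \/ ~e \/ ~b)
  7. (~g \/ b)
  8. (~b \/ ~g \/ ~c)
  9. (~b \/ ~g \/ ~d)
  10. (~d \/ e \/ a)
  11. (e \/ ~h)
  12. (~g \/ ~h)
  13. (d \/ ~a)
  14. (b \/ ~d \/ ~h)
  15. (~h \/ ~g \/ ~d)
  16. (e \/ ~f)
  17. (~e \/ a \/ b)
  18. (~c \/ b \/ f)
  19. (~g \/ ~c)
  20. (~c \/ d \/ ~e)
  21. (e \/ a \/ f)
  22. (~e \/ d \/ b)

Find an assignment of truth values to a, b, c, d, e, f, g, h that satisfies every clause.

Pure literal: c appears only negated; assign c = False.
Branch on a: take a = False.
Set b = True and propagate.
For the remaining variables, d = False, e = True, f = False, g = True, h = False works.
Check each clause:
  1. (f \/ b) — b is true.
  2. (~g \/ ~d \/ ~e) — ~d is true.
  3. (~a \/ h) — ~a is true.
  4. (~g \/ ~f \/ ~a) — ~f is true.
  5. (~g \/ e) — e is true.
  6. (~b \/ ~a \/ ~e) — ~a is true.
  7. (~g \/ b) — b is true.
  8. (~b \/ ~g \/ ~c) — ~c is true.
  9. (~g \/ ~d \/ ~b) — ~d is true.
  10. (a \/ e \/ ~d) — ~d is true.
  11. (e \/ ~h) — ~h is true.
  12. (~h \/ ~g) — ~h is true.
  13. (~a \/ d) — ~a is true.
  14. (b \/ ~h \/ ~d) — ~h is true.
  15. (~d \/ ~g \/ ~h) — ~h is true.
  16. (~f \/ e) — ~f is true.
  17. (b \/ ~e \/ a) — b is true.
  18. (~c \/ f \/ b) — b is true.
  19. (~c \/ ~g) — ~c is true.
  20. (d \/ ~e \/ ~c) — ~c is true.
  21. (a \/ f \/ e) — e is true.
  22. (b \/ ~e \/ d) — b is true.

a = F  b = T  c = F  d = F  e = T  f = F  g = T  h = F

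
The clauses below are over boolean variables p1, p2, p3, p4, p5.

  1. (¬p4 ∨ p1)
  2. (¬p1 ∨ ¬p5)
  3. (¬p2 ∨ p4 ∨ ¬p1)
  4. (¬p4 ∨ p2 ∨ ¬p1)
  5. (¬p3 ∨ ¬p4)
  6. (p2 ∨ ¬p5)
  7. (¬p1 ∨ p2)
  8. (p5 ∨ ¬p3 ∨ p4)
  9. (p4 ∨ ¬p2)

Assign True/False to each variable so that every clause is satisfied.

p1=False, p2=False, p3=False, p4=False, p5=False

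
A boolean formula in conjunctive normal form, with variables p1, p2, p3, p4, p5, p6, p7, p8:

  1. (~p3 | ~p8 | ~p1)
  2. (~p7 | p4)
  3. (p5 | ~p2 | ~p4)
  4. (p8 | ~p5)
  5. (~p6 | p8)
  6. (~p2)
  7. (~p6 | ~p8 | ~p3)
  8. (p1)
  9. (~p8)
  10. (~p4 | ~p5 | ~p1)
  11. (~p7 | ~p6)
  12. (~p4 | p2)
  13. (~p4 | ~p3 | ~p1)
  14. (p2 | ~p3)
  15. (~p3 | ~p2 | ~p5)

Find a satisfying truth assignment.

p1=True, p2=False, p3=False, p4=False, p5=False, p6=False, p7=False, p8=False

Unit propagation: (~p2) forces p2 = False.
The clause (p1) is unit: p1 must be True.
(~p8) is a unit clause, so p8 = False.
(~p5) is a unit clause, so p5 = False.
(~p6) is a unit clause, so p6 = False.
(~p4) is a unit clause, so p4 = False.
Unit propagation: (~p7) forces p7 = False.
The clause (~p3) is unit: p3 must be False.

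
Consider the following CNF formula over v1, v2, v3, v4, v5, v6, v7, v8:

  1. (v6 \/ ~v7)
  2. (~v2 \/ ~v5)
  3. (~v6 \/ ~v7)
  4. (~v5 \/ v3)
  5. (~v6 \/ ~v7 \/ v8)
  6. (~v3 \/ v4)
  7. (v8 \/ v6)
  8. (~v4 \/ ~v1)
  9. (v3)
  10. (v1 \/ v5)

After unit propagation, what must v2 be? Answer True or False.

(v3) stands alone — v3 = True.
(v4 \/ ~v3) with v3 = True leaves only v4, so v4 = True.
(~v4 \/ ~v1): since v4 = True, the clause reduces to (~v1). v1 = False.
From (v1 \/ v5) and v1 = False: v5 = True.
From (~v2 \/ ~v5) and v5 = True: v2 = False.

False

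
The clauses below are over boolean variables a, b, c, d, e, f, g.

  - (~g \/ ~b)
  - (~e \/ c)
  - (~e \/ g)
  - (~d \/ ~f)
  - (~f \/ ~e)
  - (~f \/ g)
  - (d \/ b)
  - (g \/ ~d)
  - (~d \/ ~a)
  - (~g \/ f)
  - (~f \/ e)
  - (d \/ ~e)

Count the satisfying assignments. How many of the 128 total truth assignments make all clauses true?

4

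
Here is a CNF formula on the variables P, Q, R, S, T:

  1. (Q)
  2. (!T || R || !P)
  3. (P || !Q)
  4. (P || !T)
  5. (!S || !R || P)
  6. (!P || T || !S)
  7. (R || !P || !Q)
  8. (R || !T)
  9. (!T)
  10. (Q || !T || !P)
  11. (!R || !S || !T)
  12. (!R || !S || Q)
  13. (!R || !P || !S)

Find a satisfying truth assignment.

Unit propagation: (Q) forces Q = True.
Unit propagation: (P) forces P = True.
The clause (R) is unit: R must be True.
The clause (!T) is unit: T must be False.
(!S) is a unit clause, so S = False.
Every clause has at least one true literal under this assignment.

P = T, Q = T, R = T, S = F, T = F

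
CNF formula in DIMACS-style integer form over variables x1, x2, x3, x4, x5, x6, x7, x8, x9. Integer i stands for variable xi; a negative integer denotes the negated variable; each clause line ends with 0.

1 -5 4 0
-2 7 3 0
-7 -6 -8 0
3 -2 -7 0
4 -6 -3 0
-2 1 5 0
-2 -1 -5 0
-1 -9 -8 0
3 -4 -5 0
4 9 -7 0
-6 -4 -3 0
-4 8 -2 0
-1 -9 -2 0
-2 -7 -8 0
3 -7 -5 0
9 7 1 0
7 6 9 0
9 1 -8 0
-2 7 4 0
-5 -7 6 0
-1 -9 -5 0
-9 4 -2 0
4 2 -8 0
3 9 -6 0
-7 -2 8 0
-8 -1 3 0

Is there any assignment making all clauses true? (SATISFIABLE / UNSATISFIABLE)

Set x1 = False and propagate.
Try x2 = False.
Branch on x3: take x3 = True.
The remaining clauses are satisfied by x4 = True, x5 = True, x6 = False, x7 = False, x8 = False, x9 = True.
Every clause has at least one true literal under this assignment.
So x1=False, x2=False, x3=True, x4=True, x5=True, x6=False, x7=False, x8=False, x9=True is a satisfying assignment.

SATISFIABLE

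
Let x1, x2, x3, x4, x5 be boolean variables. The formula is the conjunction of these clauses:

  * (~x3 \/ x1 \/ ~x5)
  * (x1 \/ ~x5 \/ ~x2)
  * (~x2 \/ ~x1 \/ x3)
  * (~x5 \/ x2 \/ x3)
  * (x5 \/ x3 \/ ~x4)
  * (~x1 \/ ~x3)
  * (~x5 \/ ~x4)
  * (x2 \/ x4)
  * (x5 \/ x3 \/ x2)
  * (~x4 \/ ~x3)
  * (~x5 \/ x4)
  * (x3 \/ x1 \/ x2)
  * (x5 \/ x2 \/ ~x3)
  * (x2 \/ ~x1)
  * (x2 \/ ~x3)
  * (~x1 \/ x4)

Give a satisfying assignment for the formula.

Try x1 = False.
Set x2 = True and propagate.
  then x5 is forced to False.
Try x3 = False.
  then x4 is forced to False.
Check each clause:
  1. (~x3 \/ ~x5 \/ x1) — ~x5 is true.
  2. (~x5 \/ x1 \/ ~x2) — ~x5 is true.
  3. (x3 \/ ~x2 \/ ~x1) — ~x1 is true.
  4. (x2 \/ ~x5 \/ x3) — x2 is true.
  5. (x5 \/ ~x4 \/ x3) — ~x4 is true.
  6. (~x1 \/ ~x3) — ~x3 is true.
  7. (~x5 \/ ~x4) — ~x5 is true.
  8. (x2 \/ x4) — x2 is true.
  9. (x3 \/ x2 \/ x5) — x2 is true.
  10. (~x4 \/ ~x3) — ~x4 is true.
  11. (~x5 \/ x4) — ~x5 is true.
  12. (x1 \/ x3 \/ x2) — x2 is true.
  13. (~x3 \/ x5 \/ x2) — ~x3 is true.
  14. (x2 \/ ~x1) — x2 is true.
  15. (~x3 \/ x2) — x2 is true.
  16. (~x1 \/ x4) — ~x1 is true.

x1 = 0, x2 = 1, x3 = 0, x4 = 0, x5 = 0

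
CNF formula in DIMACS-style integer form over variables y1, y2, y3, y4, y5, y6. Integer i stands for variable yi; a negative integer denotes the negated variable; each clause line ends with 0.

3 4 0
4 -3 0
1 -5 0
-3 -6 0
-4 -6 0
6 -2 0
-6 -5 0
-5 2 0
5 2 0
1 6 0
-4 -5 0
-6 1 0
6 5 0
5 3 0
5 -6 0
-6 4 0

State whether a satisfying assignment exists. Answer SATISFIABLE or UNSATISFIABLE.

UNSATISFIABLE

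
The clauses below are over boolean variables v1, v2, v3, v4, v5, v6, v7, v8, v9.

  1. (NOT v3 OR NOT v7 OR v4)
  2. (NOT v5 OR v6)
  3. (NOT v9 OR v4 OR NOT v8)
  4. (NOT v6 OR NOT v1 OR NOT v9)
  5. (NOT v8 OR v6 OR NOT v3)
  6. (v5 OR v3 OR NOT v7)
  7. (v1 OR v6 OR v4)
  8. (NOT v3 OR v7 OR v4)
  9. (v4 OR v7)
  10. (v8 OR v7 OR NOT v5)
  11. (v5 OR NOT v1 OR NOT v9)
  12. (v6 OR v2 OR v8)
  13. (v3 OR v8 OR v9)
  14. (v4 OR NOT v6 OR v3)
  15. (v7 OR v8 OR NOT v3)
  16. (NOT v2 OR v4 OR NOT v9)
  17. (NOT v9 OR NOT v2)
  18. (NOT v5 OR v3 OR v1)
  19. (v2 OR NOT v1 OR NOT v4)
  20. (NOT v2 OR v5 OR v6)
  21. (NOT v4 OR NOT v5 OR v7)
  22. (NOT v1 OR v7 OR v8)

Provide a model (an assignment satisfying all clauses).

Branch on v1: take v1 = False.
For the remaining variables, v2 = False, v3 = True, v4 = True, v5 = True, v6 = True, v7 = True, v8 = True, v9 = True works.

v1 = 0  v2 = 0  v3 = 1  v4 = 1  v5 = 1  v6 = 1  v7 = 1  v8 = 1  v9 = 1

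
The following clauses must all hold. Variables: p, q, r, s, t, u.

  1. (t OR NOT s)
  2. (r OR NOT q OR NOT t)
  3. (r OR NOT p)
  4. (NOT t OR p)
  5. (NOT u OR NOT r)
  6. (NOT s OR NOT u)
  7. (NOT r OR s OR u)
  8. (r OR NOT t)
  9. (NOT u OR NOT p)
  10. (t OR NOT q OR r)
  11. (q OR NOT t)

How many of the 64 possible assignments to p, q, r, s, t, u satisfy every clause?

3

Satisfying assignments:
  p=0 q=0 r=0 s=0 t=0 u=0
  p=0 q=0 r=0 s=0 t=0 u=1
  p=1 q=1 r=1 s=1 t=1 u=0
That's 3 in total.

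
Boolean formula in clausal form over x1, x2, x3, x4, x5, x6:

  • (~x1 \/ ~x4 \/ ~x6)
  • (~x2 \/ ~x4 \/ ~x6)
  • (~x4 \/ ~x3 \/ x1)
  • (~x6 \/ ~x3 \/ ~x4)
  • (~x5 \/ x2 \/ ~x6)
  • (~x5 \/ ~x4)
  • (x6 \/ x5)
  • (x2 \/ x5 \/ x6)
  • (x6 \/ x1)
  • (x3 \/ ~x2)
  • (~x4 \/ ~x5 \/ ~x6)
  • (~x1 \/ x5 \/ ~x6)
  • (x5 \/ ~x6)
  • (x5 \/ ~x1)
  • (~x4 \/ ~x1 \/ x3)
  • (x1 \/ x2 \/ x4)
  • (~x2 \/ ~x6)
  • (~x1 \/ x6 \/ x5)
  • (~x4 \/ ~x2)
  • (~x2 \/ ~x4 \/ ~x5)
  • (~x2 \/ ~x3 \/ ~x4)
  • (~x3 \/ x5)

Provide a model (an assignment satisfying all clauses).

x1=True  x2=True  x3=True  x4=False  x5=True  x6=False

Set x1 = True and propagate.
  then x5 is forced to True.
  then x4 is forced to False.
Try x2 = True.
  then x3 is forced to True.
  then x6 is forced to False.
Every clause has at least one true literal under this assignment.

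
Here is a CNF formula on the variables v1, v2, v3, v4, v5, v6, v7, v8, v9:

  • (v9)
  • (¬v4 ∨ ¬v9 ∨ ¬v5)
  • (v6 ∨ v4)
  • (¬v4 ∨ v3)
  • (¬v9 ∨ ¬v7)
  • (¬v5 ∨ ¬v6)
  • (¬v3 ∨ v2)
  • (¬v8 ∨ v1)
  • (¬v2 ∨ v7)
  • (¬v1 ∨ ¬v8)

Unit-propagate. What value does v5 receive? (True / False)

False

(v9) is a unit clause: v9 = True.
In (¬v9 ∨ ¬v7), ¬v9 is now false; ¬v7 must hold, so v7 = False.
(¬v2 ∨ v7): since v7 = False, the clause reduces to (¬v2). v2 = False.
In (¬v3 ∨ v2), v2 is now false; ¬v3 must hold, so v3 = False.
In (¬v4 ∨ v3), v3 is now false; ¬v4 must hold, so v4 = False.
In (v4 ∨ v6), v4 is now false; v6 must hold, so v6 = True.
(¬v6 ∨ ¬v5) with v6 = True leaves only ¬v5, so v5 = False.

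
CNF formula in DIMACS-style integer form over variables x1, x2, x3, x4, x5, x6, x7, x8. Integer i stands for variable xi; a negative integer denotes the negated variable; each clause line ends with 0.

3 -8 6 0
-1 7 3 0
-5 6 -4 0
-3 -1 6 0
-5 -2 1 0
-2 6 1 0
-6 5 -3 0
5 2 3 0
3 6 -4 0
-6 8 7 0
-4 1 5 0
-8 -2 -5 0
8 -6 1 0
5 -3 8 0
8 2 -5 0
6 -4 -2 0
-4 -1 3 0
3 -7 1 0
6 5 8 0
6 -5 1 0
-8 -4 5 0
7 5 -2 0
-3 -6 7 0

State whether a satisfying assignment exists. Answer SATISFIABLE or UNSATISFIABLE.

SATISFIABLE

x4 occurs only negated in the remaining clauses — set x4 = False.
Branch on x1: take x1 = True.
Set x2 = False and propagate.
The remaining clauses are satisfied by x3 = False, x5 = True, x6 = True, x7 = True, x8 = True.
So x1 = 1  x2 = 0  x3 = 0  x4 = 0  x5 = 1  x6 = 1  x7 = 1  x8 = 1 is a satisfying assignment.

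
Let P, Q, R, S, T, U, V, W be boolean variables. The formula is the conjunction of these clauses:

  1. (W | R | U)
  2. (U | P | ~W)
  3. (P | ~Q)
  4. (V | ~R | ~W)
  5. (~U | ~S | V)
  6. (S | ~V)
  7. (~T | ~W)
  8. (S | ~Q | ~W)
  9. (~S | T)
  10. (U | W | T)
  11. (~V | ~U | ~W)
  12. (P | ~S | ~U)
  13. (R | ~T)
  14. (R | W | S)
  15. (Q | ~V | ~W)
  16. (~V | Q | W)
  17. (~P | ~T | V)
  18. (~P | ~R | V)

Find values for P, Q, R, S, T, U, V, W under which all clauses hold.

P=T, Q=F, R=F, S=F, T=F, U=T, V=F, W=T

Try P = True.
For the remaining variables, Q = False, R = False, S = False, T = False, U = True, V = False, W = True works.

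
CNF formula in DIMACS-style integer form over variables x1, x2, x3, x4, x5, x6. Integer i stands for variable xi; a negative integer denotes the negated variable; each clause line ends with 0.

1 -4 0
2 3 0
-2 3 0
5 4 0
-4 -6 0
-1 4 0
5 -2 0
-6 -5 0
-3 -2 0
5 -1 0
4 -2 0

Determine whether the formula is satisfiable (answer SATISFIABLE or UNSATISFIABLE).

SATISFIABLE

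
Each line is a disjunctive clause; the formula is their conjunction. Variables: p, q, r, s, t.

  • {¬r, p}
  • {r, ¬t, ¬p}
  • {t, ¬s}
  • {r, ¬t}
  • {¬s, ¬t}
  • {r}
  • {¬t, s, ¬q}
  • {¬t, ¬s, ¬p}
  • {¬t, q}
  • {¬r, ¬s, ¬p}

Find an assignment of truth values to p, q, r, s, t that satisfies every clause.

The clause (r) is unit: r must be True.
(p) is a unit clause, so p = True.
Unit propagation: (¬s) forces s = False.
Pure literal: t appears only negated; assign t = False.
q is now unconstrained; take q = True.

p = True  q = True  r = True  s = False  t = False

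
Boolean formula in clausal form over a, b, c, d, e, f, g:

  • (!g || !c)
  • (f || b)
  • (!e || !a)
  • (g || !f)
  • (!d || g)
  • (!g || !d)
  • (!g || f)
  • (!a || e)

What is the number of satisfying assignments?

Case analysis on g and f:
  g=1, f=1: remaining (a,b,c,d,e) ∈ {(0,0,0,0,0); (0,0,0,0,1); (0,1,0,0,0); (0,1,0,0,1)} — 4.
  g=1, f=0: a clause becomes empty — 0.
  g=0, f=1: a clause becomes empty — 0.
  g=0, f=0: remaining (a,b,c,d,e) ∈ {(0,1,0,0,0); (0,1,0,0,1); (0,1,1,0,0); (0,1,1,0,1)} — 4.
Total: 4 + 0 + 0 + 4 = 8.

8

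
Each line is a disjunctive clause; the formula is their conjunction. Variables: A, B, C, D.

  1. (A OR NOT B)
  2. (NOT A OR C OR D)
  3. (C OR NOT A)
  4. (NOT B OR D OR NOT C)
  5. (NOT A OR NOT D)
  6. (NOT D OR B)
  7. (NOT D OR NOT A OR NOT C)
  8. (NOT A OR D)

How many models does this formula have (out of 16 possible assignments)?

2

The models are:
  A=F B=F C=F D=F
  A=F B=F C=T D=F
Count: 2.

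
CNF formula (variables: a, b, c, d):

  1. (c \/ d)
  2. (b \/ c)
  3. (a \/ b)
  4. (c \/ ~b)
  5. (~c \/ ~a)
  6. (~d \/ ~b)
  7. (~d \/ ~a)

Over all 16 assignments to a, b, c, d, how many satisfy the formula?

1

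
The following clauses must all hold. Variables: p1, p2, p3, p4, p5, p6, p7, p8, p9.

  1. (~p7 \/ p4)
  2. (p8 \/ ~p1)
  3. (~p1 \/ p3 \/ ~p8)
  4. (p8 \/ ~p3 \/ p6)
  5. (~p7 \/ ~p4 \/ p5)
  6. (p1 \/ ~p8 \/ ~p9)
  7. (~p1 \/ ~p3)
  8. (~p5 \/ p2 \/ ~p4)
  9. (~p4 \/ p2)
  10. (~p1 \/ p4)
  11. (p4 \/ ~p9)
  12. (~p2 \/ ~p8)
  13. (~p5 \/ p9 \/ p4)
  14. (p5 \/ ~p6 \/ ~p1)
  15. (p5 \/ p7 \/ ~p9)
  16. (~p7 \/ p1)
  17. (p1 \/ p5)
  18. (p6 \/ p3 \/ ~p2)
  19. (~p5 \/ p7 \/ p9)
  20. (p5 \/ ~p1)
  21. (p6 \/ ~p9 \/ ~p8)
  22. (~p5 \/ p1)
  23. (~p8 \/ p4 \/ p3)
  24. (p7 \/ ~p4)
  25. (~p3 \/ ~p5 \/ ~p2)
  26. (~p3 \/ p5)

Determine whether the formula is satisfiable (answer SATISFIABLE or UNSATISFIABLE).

UNSATISFIABLE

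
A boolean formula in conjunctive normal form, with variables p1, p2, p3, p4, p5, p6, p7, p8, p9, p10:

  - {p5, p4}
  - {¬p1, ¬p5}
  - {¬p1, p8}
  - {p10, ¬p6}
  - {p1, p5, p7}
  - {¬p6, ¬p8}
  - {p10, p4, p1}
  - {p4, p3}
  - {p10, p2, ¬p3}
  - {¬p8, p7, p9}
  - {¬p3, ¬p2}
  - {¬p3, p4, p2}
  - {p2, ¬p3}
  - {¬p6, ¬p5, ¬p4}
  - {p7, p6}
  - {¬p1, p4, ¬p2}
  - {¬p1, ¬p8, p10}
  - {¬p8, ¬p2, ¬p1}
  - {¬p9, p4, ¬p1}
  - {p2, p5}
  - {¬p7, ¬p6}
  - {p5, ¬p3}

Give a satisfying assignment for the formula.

p1 = 0, p2 = 1, p3 = 0, p4 = 1, p5 = 1, p6 = 0, p7 = 1, p8 = 0, p9 = 1, p10 = 0

Check each clause:
  1. {p5, p4} — p4 is true.
  2. {¬p1, ¬p5} — ¬p1 is true.
  3. {¬p1, p8} — ¬p1 is true.
  4. {p10, ¬p6} — ¬p6 is true.
  5. {p5, p7, p1} — p5 is true.
  6. {¬p6, ¬p8} — ¬p8 is true.
  7. {p1, p10, p4} — p4 is true.
  8. {p3, p4} — p4 is true.
  9. {p2, p10, ¬p3} — p2 is true.
  10. {¬p8, p7, p9} — ¬p8 is true.
  11. {¬p2, ¬p3} — ¬p3 is true.
  12. {p2, p4, ¬p3} — p2 is true.
  13. {p2, ¬p3} — p2 is true.
  14. {¬p5, ¬p6, ¬p4} — ¬p6 is true.
  15. {p7, p6} — p7 is true.
  16. {¬p2, p4, ¬p1} — p4 is true.
  17. {¬p8, p10, ¬p1} — ¬p8 is true.
  18. {¬p8, ¬p1, ¬p2} — ¬p8 is true.
  19. {¬p9, ¬p1, p4} — p4 is true.
  20. {p5, p2} — p2 is true.
  21. {¬p7, ¬p6} — ¬p6 is true.
  22. {¬p3, p5} — p5 is true.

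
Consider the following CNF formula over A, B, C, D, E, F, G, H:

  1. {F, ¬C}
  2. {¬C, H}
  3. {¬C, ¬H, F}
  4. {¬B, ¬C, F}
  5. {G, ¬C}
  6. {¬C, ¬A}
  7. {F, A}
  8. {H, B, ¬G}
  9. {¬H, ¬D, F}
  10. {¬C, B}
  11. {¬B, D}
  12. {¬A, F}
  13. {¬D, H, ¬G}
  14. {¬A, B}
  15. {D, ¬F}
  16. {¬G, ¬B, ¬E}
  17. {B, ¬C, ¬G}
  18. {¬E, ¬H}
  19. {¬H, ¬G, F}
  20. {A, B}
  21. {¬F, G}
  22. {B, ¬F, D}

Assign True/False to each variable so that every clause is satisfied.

C occurs only negated in the remaining clauses — set C = False.
Pure literal: E appears only negated; assign E = False.
Try A = True.
  then F is forced to True.
  then B is forced to True.
  then D is forced to True.
  then G is forced to True.
  then H is forced to True.
Check each clause:
  1. {¬C, F} — ¬C is true.
  2. {¬C, H} — H is true.
  3. {¬C, ¬H, F} — ¬C is true.
  4. {¬C, ¬B, F} — ¬C is true.
  5. {G, ¬C} — ¬C is true.
  6. {¬A, ¬C} — ¬C is true.
  7. {F, A} — A is true.
  8. {H, B, ¬G} — H is true.
  9. {¬H, F, ¬D} — F is true.
  10. {B, ¬C} — B is true.
  11. {D, ¬B} — D is true.
  12. {F, ¬A} — F is true.
  13. {¬G, ¬D, H} — H is true.
  14. {¬A, B} — B is true.
  15. {D, ¬F} — D is true.
  16. {¬E, ¬G, ¬B} — ¬E is true.
  17. {B, ¬C, ¬G} — B is true.
  18. {¬E, ¬H} — ¬E is true.
  19. {¬H, F, ¬G} — F is true.
  20. {A, B} — A is true.
  21. {G, ¬F} — G is true.
  22. {D, ¬F, B} — B is true.

A=T, B=T, C=F, D=T, E=F, F=T, G=T, H=T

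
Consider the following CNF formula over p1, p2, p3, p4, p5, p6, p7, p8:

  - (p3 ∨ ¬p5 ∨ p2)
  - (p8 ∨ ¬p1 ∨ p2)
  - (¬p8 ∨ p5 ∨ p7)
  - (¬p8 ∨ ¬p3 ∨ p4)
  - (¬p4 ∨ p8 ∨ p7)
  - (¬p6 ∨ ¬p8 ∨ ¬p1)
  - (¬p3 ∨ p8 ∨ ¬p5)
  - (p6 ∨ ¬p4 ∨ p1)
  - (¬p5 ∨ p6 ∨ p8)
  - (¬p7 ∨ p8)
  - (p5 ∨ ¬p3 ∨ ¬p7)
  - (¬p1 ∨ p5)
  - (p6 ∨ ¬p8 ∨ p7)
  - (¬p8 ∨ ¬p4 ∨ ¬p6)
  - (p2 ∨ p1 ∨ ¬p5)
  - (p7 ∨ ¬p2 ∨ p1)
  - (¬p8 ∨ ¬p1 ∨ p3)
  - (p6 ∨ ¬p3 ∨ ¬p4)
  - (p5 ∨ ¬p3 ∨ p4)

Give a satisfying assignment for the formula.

p1 = False, p2 = False, p3 = False, p4 = False, p5 = False, p6 = True, p7 = False, p8 = False

Set p1 = False and propagate.
Branch on p2: take p2 = False.
  then p5 is forced to False.
Branch on p3: take p3 = False.
The remaining clauses are satisfied by p4 = False, p6 = True, p7 = False, p8 = False.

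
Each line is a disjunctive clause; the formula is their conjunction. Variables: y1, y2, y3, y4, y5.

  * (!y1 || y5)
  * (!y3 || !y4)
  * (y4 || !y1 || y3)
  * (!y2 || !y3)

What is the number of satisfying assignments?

Case analysis on y3 and y1:
  y3=T, y1=T: remaining (y2,y4,y5) ∈ {(F,F,T)} — 1.
  y3=T, y1=F: remaining (y2,y4,y5) ∈ {(F,F,F); (F,F,T)} — 2.
  y3=F, y1=T: remaining (y2,y4,y5) ∈ {(F,T,T); (T,T,T)} — 2.
  y3=F, y1=F: y2, y4, y5 free → 2^3 = 8.
Total: 1 + 2 + 2 + 8 = 13.

13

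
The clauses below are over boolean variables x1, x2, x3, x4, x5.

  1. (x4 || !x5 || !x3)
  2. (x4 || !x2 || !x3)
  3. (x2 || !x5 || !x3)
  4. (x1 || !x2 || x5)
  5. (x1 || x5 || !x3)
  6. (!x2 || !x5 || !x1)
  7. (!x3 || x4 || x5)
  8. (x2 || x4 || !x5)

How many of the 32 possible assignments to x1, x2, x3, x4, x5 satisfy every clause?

Split on x5, then x2.
  x5=T, x2=T: remaining (x1,x3,x4) ∈ {(F,F,F); (F,F,T); (F,T,T)} — 3.
  x5=T, x2=F: remaining (x1,x3,x4) ∈ {(F,F,T); (T,F,T)} — 2.
  x5=F, x2=T: remaining (x1,x3,x4) ∈ {(T,F,F); (T,F,T); (T,T,T)} — 3.
  x5=F, x2=F: 5 of the 8 assignments to (x1,x3,x4) work.
Total: 3 + 2 + 3 + 5 = 13.

13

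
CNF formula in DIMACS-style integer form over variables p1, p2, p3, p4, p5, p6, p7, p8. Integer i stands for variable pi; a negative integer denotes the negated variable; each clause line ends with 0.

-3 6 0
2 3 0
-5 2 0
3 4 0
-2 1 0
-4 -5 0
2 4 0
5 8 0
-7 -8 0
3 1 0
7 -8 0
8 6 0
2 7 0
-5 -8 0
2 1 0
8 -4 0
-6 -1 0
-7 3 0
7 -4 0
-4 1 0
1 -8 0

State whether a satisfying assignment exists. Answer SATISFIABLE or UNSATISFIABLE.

UNSATISFIABLE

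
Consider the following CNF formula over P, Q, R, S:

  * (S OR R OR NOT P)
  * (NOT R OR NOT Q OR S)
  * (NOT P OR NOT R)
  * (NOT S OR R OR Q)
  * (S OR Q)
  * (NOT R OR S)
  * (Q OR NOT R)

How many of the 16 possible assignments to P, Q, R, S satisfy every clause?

Satisfying assignments:
  P=0 Q=1 R=0 S=0
  P=0 Q=1 R=0 S=1
  P=0 Q=1 R=1 S=1
  P=1 Q=1 R=0 S=1
Count: 4.

4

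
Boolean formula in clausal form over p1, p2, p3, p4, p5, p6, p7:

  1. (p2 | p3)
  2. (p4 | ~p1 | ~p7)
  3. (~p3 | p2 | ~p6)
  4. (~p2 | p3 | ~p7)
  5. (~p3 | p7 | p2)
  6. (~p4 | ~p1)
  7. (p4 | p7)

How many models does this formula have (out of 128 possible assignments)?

20

Case analysis on p2 and p3:
  p2=T, p3=T: p5, p6 free; 3 ways for (p1,p4,p7) × 2^2 = 12.
  p2=T, p3=F: remaining (p1,p4,p5,p6,p7) ∈ {(F,T,F,F,F); (F,T,F,T,F); (F,T,T,F,F); (F,T,T,T,F)} — 4.
  p2=F, p3=T: remaining (p1,p4,p5,p6,p7) ∈ {(F,F,F,F,T); (F,F,T,F,T); (F,T,F,F,T); (F,T,T,F,T)} — 4.
  p2=F, p3=F: a clause becomes empty — 0.
Total: 12 + 4 + 4 + 0 = 20.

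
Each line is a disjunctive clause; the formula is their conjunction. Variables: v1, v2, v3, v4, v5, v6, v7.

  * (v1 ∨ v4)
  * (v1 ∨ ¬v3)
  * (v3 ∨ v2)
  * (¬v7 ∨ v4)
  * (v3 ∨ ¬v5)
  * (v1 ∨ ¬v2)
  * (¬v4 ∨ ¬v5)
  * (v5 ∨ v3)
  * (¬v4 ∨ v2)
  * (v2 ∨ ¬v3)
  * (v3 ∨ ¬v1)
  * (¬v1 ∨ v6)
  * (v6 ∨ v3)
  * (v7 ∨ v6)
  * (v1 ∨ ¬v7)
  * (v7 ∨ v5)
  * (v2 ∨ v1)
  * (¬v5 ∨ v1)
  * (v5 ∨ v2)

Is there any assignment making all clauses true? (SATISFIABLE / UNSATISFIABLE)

SATISFIABLE

v6 occurs only positively in the remaining clauses — set v6 = True.
Set v1 = True and propagate.
  then v3 is forced to True.
  then v2 is forced to True.
Set v4 = True and propagate.
  then v5 is forced to False.
  then v7 is forced to True.
So v1=True, v2=True, v3=True, v4=True, v5=False, v6=True, v7=True is a satisfying assignment.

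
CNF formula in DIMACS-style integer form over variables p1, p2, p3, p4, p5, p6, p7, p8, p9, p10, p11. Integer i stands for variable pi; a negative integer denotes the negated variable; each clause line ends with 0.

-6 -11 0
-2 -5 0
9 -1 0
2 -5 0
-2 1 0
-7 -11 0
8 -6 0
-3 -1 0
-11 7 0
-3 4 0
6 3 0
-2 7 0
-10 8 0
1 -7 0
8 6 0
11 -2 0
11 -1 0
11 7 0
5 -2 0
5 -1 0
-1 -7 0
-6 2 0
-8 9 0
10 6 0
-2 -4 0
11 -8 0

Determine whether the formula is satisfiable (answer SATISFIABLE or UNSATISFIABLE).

p2 = True:
  propagation gives p5=False; an empty clause results — contradiction.
p2 = False:
  propagation gives p5=False, p1=False, p7=False, p11=False; an empty clause results — contradiction.
Every branch closes, so no satisfying assignment exists.

UNSATISFIABLE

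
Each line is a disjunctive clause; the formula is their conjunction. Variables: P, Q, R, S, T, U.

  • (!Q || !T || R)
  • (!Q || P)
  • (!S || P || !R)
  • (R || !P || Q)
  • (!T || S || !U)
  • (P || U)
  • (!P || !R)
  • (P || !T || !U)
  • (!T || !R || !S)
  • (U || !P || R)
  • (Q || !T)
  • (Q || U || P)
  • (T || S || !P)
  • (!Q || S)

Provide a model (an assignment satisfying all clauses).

Branch on P: take P = True.
  then R is forced to False.
  then Q is forced to True.
  then T is forced to False.
  then U is forced to True.
  then S is forced to True.
Check each clause:
  1. (!Q || R || !T) — !T is true.
  2. (P || !Q) — P is true.
  3. (!S || !R || P) — P is true.
  4. (!P || Q || R) — Q is true.
  5. (!T || S || !U) — !T is true.
  6. (U || P) — P is true.
  7. (!R || !P) — !R is true.
  8. (!U || !T || P) — P is true.
  9. (!R || !S || !T) — !T is true.
  10. (R || !P || U) — U is true.
  11. (!T || Q) — Q is true.
  12. (U || P || Q) — P is true.
  13. (T || S || !P) — S is true.
  14. (S || !Q) — S is true.

P=True, Q=True, R=False, S=True, T=False, U=True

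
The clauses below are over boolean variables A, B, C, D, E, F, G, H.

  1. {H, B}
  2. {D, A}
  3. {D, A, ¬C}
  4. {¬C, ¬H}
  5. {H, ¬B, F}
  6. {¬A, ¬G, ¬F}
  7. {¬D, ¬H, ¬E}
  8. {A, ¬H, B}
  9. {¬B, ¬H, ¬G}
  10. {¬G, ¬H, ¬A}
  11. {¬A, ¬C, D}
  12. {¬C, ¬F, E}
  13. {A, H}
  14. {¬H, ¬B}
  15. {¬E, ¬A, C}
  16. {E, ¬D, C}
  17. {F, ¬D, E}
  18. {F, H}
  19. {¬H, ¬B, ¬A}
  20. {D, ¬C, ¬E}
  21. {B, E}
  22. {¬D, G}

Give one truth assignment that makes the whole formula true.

A=1  B=1  C=0  D=0  E=0  F=1  G=0  H=0

Branch on A: take A = True.
For the remaining variables, B = True, C = False, D = False, E = False, F = True, G = False, H = False works.
Every clause has at least one true literal under this assignment.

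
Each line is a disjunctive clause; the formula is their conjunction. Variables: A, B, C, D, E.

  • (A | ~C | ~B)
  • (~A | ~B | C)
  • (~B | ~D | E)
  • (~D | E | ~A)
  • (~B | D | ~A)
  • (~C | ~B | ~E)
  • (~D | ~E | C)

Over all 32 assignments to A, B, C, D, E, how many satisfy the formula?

Split on B, then A.
  B=1, A=1: a clause becomes empty — 0.
  B=1, A=0: remaining (C,D,E) ∈ {(0,0,0); (0,0,1)} — 2.
  B=0, A=1: 5 of the 8 assignments to (C,D,E) work.
  B=0, A=0: 7 of the 8 assignments to (C,D,E) work.
Total: 0 + 2 + 5 + 7 = 14.

14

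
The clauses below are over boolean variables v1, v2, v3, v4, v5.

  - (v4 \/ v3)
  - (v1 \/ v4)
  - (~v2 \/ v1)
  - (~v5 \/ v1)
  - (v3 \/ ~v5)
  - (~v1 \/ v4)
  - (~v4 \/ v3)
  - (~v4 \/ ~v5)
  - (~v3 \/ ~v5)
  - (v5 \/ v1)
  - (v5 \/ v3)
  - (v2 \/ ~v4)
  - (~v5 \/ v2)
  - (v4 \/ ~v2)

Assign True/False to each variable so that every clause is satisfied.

v1=1, v2=1, v3=1, v4=1, v5=0

Check each clause:
  1. (v4 \/ v3) — v3 is true.
  2. (v1 \/ v4) — v1 is true.
  3. (~v2 \/ v1) — v1 is true.
  4. (v1 \/ ~v5) — v1 is true.
  5. (~v5 \/ v3) — v3 is true.
  6. (~v1 \/ v4) — v4 is true.
  7. (v3 \/ ~v4) — v3 is true.
  8. (~v5 \/ ~v4) — ~v5 is true.
  9. (~v3 \/ ~v5) — ~v5 is true.
  10. (v1 \/ v5) — v1 is true.
  11. (v5 \/ v3) — v3 is true.
  12. (v2 \/ ~v4) — v2 is true.
  13. (~v5 \/ v2) — v2 is true.
  14. (v4 \/ ~v2) — v4 is true.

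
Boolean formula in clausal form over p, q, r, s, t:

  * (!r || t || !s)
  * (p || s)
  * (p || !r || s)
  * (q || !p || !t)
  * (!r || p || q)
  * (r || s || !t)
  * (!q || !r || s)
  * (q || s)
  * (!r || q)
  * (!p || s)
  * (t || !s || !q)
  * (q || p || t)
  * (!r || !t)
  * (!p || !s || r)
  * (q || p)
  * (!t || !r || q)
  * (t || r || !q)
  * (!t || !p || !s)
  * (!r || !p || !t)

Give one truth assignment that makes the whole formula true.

p=False, q=True, r=False, s=True, t=True

Set p = False and propagate.
  then s is forced to True.
  then q is forced to True.
  then t is forced to True.
  then r is forced to False.
Every clause has at least one true literal under this assignment.
Check each clause:
  1. (!r || t || !s) — !r is true.
  2. (p || s) — s is true.
  3. (!r || s || p) — s is true.
  4. (!t || q || !p) — q is true.
  5. (q || !r || p) — q is true.
  6. (!t || r || s) — s is true.
  7. (s || !r || !q) — s is true.
  8. (s || q) — q is true.
  9. (!r || q) — q is true.
  10. (!p || s) — s is true.
  11. (!q || !s || t) — t is true.
  12. (p || t || q) — q is true.
  13. (!r || !t) — !r is true.
  14. (r || !s || !p) — !p is true.
  15. (q || p) — q is true.
  16. (!t || q || !r) — q is true.
  17. (!q || r || t) — t is true.
  18. (!t || !p || !s) — !p is true.
  19. (!r || !p || !t) — !r is true.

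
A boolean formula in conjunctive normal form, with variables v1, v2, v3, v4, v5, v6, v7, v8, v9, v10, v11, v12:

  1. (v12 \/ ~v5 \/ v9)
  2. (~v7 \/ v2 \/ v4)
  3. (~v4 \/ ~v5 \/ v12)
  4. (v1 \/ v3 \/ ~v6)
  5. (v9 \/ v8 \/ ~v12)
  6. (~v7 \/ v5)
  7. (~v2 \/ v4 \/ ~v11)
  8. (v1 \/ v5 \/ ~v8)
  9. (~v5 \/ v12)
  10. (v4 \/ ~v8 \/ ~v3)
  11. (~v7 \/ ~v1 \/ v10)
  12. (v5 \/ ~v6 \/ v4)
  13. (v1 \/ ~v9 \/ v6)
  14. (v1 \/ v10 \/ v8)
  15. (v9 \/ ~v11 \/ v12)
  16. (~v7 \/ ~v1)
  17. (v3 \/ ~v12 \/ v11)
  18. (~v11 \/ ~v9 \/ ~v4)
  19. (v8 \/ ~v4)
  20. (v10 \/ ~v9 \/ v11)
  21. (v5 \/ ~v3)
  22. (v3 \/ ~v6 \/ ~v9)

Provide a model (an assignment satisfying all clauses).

v7 occurs only negated in the remaining clauses — set v7 = False.
Pure literal: v10 appears only positively; assign v10 = True.
Try v1 = True.
The remaining clauses are satisfied by v2 = False, v3 = False, v4 = True, v5 = False, v6 = False, v8 = True, v9 = True, v11 = False, v12 = False.
Every clause has at least one true literal under this assignment.

v1 = T  v2 = F  v3 = F  v4 = T  v5 = F  v6 = F  v7 = F  v8 = T  v9 = T  v10 = T  v11 = F  v12 = F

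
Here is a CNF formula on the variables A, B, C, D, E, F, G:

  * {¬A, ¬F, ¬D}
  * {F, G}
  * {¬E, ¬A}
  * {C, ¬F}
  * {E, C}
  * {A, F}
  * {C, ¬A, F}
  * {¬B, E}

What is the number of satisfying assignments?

Case analysis on F and A:
  F=T, A=T: remaining (B,C,D,E,G) ∈ {(F,T,F,F,F); (F,T,F,F,T)} — 2.
  F=T, A=F: D, G free; 3 ways for (B,C,E) × 2^2 = 12.
  F=F, A=T: remaining (B,C,D,E,G) ∈ {(F,T,F,F,T); (F,T,T,F,T)} — 2.
  F=F, A=F: a clause becomes empty — 0.
Total: 2 + 12 + 2 + 0 = 16.

16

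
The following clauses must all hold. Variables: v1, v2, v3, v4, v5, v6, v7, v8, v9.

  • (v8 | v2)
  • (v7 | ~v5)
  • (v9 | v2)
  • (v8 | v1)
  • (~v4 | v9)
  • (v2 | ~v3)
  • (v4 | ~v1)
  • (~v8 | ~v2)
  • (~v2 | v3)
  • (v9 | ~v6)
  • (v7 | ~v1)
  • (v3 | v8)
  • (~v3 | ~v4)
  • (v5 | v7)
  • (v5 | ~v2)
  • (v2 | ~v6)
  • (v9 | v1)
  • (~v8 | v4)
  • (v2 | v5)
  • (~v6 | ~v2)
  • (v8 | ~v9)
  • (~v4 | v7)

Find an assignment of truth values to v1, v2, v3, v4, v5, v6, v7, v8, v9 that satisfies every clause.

v1=False, v2=False, v3=False, v4=True, v5=True, v6=False, v7=True, v8=True, v9=True

Pure literal: v6 appears only negated; assign v6 = False.
v7 occurs only positively in the remaining clauses — set v7 = True.
Set v1 = False and propagate.
  then v8 is forced to True.
  then v2 is forced to False.
  then v9 is forced to True.
  then v3 is forced to False.
  then v4 is forced to True.
  then v5 is forced to True.
Every clause has at least one true literal under this assignment.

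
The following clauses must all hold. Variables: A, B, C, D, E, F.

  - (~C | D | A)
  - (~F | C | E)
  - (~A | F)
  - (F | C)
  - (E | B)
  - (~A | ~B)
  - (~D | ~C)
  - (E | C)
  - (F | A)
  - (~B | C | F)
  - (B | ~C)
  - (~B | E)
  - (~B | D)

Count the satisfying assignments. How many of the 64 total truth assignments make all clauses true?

Satisfying assignments:
  A=F B=F C=F D=F E=T F=T
  A=F B=F C=F D=T E=T F=T
  A=F B=T C=F D=T E=T F=T
  A=T B=F C=F D=F E=T F=T
  A=T B=F C=F D=T E=T F=T
Count: 5.

5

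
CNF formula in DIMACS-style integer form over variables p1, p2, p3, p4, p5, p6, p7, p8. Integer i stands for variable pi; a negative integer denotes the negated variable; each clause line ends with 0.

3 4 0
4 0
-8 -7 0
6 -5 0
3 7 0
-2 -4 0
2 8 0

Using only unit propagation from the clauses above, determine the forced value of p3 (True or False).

True

(p4) is a unit clause: p4 = True.
From (¬p4 ∨ ¬p2) and p4 = True: p2 = False.
(p8 ∨ p2): since p2 = False, the clause reduces to (p8). p8 = True.
From (¬p7 ∨ ¬p8) and p8 = True: p7 = False.
In (p3 ∨ p7), p7 is now false; p3 must hold, so p3 = True.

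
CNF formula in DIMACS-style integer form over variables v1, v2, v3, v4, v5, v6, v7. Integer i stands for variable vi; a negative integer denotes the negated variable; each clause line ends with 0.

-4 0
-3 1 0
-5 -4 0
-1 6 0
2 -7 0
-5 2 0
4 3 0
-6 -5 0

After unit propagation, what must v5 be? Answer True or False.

(¬v4) is a unit clause: v4 = False.
(v4 ∨ v3): since v4 = False, the clause reduces to (v3). v3 = True.
From (v1 ∨ ¬v3) and v3 = True: v1 = True.
In (v6 ∨ ¬v1), ¬v1 is now false; v6 must hold, so v6 = True.
(¬v5 ∨ ¬v6) with v6 = True leaves only ¬v5, so v5 = False.

False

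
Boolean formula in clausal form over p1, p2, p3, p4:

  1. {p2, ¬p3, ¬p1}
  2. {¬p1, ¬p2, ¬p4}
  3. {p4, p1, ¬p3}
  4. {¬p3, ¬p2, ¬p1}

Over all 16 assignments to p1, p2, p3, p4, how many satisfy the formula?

Case analysis on p1 and p2:
  p1=T, p2=T: remaining (p3,p4) ∈ {(F,F)} — 1.
  p1=T, p2=F: remaining (p3,p4) ∈ {(F,F); (F,T)} — 2.
  p1=F, p2=T: remaining (p3,p4) ∈ {(F,F); (F,T); (T,T)} — 3.
  p1=F, p2=F: remaining (p3,p4) ∈ {(F,F); (F,T); (T,T)} — 3.
Total: 1 + 2 + 3 + 3 = 9.

9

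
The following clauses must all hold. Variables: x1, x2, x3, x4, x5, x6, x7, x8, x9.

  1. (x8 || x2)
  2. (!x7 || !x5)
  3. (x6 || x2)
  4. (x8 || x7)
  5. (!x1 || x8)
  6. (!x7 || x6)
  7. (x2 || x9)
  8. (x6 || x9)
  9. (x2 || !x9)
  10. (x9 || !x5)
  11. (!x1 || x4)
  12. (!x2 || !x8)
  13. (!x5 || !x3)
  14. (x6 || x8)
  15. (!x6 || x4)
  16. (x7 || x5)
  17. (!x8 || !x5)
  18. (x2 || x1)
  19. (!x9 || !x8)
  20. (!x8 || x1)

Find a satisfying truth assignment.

Pure literal: x3 appears only negated; assign x3 = False.
Pure literal: x4 appears only positively; assign x4 = True.
Try x1 = False.
  then x2 is forced to True.
  then x8 is forced to False.
  then x7 is forced to True.
  then x5 is forced to False.
  then x6 is forced to True.
x9 is now unconstrained; take x9 = True.
Every clause has at least one true literal under this assignment.

x1=0  x2=1  x3=0  x4=1  x5=0  x6=1  x7=1  x8=0  x9=1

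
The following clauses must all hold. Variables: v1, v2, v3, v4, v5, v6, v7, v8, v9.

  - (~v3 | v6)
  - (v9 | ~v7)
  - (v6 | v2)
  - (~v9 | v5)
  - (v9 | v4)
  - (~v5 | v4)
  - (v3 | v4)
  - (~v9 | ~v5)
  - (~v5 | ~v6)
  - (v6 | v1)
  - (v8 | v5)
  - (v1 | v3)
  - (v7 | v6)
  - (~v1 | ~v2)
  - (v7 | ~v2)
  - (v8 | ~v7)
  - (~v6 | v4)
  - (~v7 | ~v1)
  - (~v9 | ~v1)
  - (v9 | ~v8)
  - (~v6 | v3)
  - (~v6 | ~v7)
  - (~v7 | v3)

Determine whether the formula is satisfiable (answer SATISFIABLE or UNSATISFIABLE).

UNSATISFIABLE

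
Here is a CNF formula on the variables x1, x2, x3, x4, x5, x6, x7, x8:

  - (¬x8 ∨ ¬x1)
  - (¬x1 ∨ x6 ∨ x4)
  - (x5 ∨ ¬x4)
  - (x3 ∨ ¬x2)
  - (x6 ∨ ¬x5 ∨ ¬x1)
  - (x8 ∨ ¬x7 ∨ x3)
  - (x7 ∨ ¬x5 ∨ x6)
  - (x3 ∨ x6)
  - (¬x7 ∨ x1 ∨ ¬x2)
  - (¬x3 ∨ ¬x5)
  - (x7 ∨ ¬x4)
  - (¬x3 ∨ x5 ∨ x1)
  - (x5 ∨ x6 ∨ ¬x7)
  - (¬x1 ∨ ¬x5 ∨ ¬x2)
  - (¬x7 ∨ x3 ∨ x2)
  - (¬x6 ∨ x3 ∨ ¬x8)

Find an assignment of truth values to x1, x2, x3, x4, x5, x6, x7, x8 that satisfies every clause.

Set x1 = True and propagate.
  then x8 is forced to False.
Branch on x2: take x2 = False.
Set x3 = True and propagate.
  then x5 is forced to False.
  then x4 is forced to False.
  then x6 is forced to True.
x7 is now unconstrained; take x7 = True.
Every clause has at least one true literal under this assignment.

x1 = True, x2 = False, x3 = True, x4 = False, x5 = False, x6 = True, x7 = True, x8 = False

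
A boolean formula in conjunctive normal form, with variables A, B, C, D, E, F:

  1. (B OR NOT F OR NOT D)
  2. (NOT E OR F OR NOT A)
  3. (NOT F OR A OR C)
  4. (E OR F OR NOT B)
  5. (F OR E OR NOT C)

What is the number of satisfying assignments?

Case analysis on F and E:
  F=T, E=T: 9 of the 16 assignments to (A,B,C,D) work.
  F=T, E=F: 9 of the 16 assignments to (A,B,C,D) work.
  F=F, E=T: forces A=F; B, C, D free → 2^3 = 8.
  F=F, E=F: remaining (A,B,C,D) ∈ {(F,F,F,F); (F,F,F,T); (T,F,F,F); (T,F,F,T)} — 4.
Total: 9 + 9 + 8 + 4 = 30.

30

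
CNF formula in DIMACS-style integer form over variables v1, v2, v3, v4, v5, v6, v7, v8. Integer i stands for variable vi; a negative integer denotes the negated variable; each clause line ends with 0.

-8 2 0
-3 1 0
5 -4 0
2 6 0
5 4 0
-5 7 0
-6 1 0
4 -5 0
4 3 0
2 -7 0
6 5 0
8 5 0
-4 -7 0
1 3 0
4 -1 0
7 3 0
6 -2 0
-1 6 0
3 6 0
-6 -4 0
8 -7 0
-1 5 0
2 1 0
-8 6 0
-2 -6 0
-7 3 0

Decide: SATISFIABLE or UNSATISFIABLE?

UNSATISFIABLE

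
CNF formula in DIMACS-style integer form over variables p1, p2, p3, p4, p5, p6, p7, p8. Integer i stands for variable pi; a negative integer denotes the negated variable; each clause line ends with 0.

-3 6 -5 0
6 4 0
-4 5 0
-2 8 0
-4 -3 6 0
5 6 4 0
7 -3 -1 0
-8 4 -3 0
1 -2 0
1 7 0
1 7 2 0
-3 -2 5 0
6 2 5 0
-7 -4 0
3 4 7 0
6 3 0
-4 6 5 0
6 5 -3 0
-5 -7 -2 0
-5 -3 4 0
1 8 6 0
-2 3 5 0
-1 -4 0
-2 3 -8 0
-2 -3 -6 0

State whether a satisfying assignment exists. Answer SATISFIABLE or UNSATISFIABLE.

SATISFIABLE

Try p1 = True.
  then p4 is forced to False.
  then p6 is forced to True.
For the remaining variables, p2 = False, p3 = False, p5 = True, p7 = True, p8 = True works.
So p1=T  p2=F  p3=F  p4=F  p5=T  p6=T  p7=T  p8=T is a satisfying assignment.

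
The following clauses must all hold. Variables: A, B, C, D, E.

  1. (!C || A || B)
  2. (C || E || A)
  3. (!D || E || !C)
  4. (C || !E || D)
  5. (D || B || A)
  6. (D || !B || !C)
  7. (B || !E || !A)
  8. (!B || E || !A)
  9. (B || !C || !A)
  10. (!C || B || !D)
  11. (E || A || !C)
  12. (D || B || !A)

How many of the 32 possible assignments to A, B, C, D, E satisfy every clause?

6

Satisfying assignments:
  A=F B=F C=F D=T E=T
  A=F B=T C=F D=T E=T
  A=F B=T C=T D=T E=T
  A=T B=F C=F D=T E=F
  A=T B=T C=F D=T E=T
  A=T B=T C=T D=T E=T
Count: 6.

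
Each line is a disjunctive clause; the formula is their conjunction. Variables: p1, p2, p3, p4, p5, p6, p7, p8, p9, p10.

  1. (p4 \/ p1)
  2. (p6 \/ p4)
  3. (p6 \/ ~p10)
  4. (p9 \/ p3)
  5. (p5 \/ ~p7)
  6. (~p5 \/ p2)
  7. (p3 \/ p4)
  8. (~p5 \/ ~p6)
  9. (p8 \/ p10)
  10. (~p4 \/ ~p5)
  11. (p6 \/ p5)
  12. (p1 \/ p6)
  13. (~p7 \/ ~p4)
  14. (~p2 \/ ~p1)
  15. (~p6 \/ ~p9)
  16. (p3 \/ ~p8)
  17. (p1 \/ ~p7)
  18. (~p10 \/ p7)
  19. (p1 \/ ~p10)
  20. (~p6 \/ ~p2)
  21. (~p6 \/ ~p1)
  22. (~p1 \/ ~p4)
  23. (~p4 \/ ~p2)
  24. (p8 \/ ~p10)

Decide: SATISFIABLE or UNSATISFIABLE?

Pure literal: p3 appears only positively; assign p3 = True.
Set p1 = False and propagate.
  then p4 is forced to True.
  then p5 is forced to False.
  then p7 is forced to False.
  then p6 is forced to True.
  then p9 is forced to False.
  then p10 is forced to False.
  then p8 is forced to True.
  then p2 is forced to False.
Every clause has at least one true literal under this assignment.
So p1=False, p2=False, p3=True, p4=True, p5=False, p6=True, p7=False, p8=True, p9=False, p10=False is a satisfying assignment.

SATISFIABLE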